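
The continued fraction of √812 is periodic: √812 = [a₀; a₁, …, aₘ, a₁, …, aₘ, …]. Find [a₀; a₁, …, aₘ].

[28; 2, 56]

a₀ = ⌊√812⌋ = 28.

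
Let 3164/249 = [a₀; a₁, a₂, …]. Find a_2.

2

3164 = 12·249 + 176   →  a_0 = 12
249 = 1·176 + 73   →  a_1 = 1
176 = 2·73 + 30   →  a_2 = 2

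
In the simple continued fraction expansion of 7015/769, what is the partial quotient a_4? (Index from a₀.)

1

7015 = 9·769 + 94   →  a_0 = 9
769 = 8·94 + 17   →  a_1 = 8
94 = 5·17 + 9   →  a_2 = 5
17 = 1·9 + 8   →  a_3 = 1
9 = 1·8 + 1   →  a_4 = 1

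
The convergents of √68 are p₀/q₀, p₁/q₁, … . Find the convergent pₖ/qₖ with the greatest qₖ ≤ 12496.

√68 = [8; 4, 16, …] (period length 2).
Convergents:
  p_0/q_0 = 8/1
  p_1/q_1 = 33/4
  p_2/q_2 = 536/65
  p_3/q_3 = 2177/264
  p_4/q_4 = 35368/4289
  p_5/q_5 = 143649/17420
q_4 = 4289 ≤ 12496 < 17420 = q_5, so the answer is 35368/4289.

35368/4289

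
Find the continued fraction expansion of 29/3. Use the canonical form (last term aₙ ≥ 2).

29 = 9·3 + 2
3 = 1·2 + 1
2 = 2·1 + 0  (stop)
So 29/3 = [9; 1, 2].

[9; 1, 2]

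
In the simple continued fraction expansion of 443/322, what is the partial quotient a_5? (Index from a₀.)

19

443 = 1·322 + 121   →  a_0 = 1
322 = 2·121 + 80   →  a_1 = 2
121 = 1·80 + 41   →  a_2 = 1
80 = 1·41 + 39   →  a_3 = 1
41 = 1·39 + 2   →  a_4 = 1
39 = 19·2 + 1   →  a_5 = 19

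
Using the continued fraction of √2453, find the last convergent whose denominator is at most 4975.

√2453 = [49; 1, 1, 8, 1, 1, 98, …] (period length 6).
Convergents:
  p_0/q_0 = 49/1
  p_1/q_1 = 50/1
  p_2/q_2 = 99/2
  p_3/q_3 = 842/17
  p_4/q_4 = 941/19
  p_5/q_5 = 1783/36
  p_6/q_6 = 175675/3547
  p_7/q_7 = 177458/3583
  p_8/q_8 = 353133/7130
q_7 = 3583 ≤ 4975 < 7130 = q_8, so the answer is 177458/3583.

177458/3583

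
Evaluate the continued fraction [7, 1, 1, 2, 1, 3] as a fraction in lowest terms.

Fold from the inside: start with 3/1.
  1 + 1/3 = 4/3
  2 + 3/4 = 11/4
  1 + 4/11 = 15/11
  1 + 11/15 = 26/15
  7 + 15/26 = 197/26

197/26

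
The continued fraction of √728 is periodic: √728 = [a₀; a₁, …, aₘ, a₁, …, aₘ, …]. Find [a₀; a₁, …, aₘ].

a₀ = ⌊√728⌋ = 26.

[26; 1, 52]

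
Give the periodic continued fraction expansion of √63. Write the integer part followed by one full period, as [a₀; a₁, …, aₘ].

[7; 1, 14]

a₀ = ⌊√63⌋ = 7.
With m₀=0, d₀=1 and mₖ₊₁ = dₖaₖ − mₖ, dₖ₊₁ = (n − mₖ₊₁²)/dₖ, aₖ₊₁ = ⌊(a₀+mₖ₊₁)/dₖ₊₁⌋:
  k=1: m=7, d=14, a=1
  k=2: m=7, d=1, a=14
d=1 and a=2a₀=14 at k=2, so the next step gives (m, d) = (7, 14) again — its k=1 value — and the period has length 2.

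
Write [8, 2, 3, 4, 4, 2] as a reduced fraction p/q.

2395/284

Fold from the inside: start with 2/1.
  4 + 1/2 = 9/2
  4 + 2/9 = 38/9
  3 + 9/38 = 123/38
  2 + 38/123 = 284/123
  8 + 123/284 = 2395/284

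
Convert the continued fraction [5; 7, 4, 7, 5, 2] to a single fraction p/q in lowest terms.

12167/2368

Fold from the inside: start with 2/1.
  5 + 1/2 = 11/2
  7 + 2/11 = 79/11
  4 + 11/79 = 327/79
  7 + 79/327 = 2368/327
  5 + 327/2368 = 12167/2368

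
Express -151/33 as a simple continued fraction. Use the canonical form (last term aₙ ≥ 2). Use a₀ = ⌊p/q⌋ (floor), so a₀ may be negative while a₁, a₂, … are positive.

-151 = -5×33 + 14
33 = 2×14 + 5
14 = 2×5 + 4
5 = 1×4 + 1
4 = 4×1 + 0  (stop)
So -151/33 = [-5; 2, 2, 1, 4].

[-5; 2, 2, 1, 4]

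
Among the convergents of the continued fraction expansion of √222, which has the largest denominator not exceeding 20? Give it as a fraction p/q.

149/10

√222 = [14; 1, 8, 1, 28, …] (period length 4).
Convergents:
  p_0/q_0 = 14/1
  p_1/q_1 = 15/1
  p_2/q_2 = 134/9
  p_3/q_3 = 149/10
  p_4/q_4 = 4306/289
q_3 = 10 ≤ 20 < 289 = q_4, so the answer is 149/10.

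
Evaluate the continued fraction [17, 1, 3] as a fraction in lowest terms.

Fold from the inside: start with 3/1.
  1 + 1/3 = 4/3
  17 + 3/4 = 71/4

71/4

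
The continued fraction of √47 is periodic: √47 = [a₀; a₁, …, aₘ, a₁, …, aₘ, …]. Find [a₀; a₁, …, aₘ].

a₀ = ⌊√47⌋ = 6.
With m₀=0, d₀=1 and mₖ₊₁ = dₖaₖ − mₖ, dₖ₊₁ = (n − mₖ₊₁²)/dₖ, aₖ₊₁ = ⌊(a₀+mₖ₊₁)/dₖ₊₁⌋:
  k=1: m=6, d=11, a=1
  k=2: m=5, d=2, a=5
  k=3: m=5, d=11, a=1
  k=4: m=6, d=1, a=12
d=1 and a=2a₀=12 at k=4, so the next step gives (m, d) = (6, 11) again — its k=1 value — and the period has length 4.

[6; 1, 5, 1, 12]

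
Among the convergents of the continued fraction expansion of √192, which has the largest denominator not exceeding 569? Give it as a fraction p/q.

2702/195

√192 = [13; 1, 5, 1, 26, …] (period length 4).
Convergents:
  p_0/q_0 = 13/1
  p_1/q_1 = 14/1
  p_2/q_2 = 83/6
  p_3/q_3 = 97/7
  p_4/q_4 = 2605/188
  p_5/q_5 = 2702/195
  p_6/q_6 = 16115/1163
q_5 = 195 ≤ 569 < 1163 = q_6, so the answer is 2702/195.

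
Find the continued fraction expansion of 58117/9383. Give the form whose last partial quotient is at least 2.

58117 = 6·9383 + 1819
9383 = 5·1819 + 288
1819 = 6·288 + 91
288 = 3·91 + 15
91 = 6·15 + 1
15 = 15·1 + 0  (stop)
So 58117/9383 = [6; 5, 6, 3, 6, 15].

[6; 5, 6, 3, 6, 15]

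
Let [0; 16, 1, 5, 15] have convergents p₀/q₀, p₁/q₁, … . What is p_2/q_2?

1/17

Using pₖ = aₖpₖ₋₁ + pₖ₋₂, qₖ = aₖqₖ₋₁ + qₖ₋₂ (with p₋₁=1, p₋₂=0, q₋₁=0, q₋₂=1):
  k=0: a=0, p=0, q=1
  k=1: a=16, p=1, q=16
  k=2: a=1, p=1, q=17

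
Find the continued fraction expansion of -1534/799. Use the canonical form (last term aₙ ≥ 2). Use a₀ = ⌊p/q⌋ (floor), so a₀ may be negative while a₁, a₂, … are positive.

[-2; 12, 2, 15, 2]

-1534 = -2*799 + 64
799 = 12*64 + 31
64 = 2*31 + 2
31 = 15*2 + 1
2 = 2*1 + 0  (stop)
So -1534/799 = [-2; 12, 2, 15, 2].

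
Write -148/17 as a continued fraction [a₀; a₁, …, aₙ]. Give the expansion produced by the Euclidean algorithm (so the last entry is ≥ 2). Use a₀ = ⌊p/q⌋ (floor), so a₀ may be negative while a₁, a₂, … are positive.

-148 = -9·17 + 5
17 = 3·5 + 2
5 = 2·2 + 1
2 = 2·1 + 0  (stop)
So -148/17 = [-9; 3, 2, 2].

[-9; 3, 2, 2]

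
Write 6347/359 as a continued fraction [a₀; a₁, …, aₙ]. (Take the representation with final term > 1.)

6347 = 17·359 + 244
359 = 1·244 + 115
244 = 2·115 + 14
115 = 8·14 + 3
14 = 4·3 + 2
3 = 1·2 + 1
2 = 2·1 + 0  (stop)
So 6347/359 = [17; 1, 2, 8, 4, 1, 2].

[17; 1, 2, 8, 4, 1, 2]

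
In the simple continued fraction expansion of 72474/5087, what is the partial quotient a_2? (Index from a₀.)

19

72474 = 14·5087 + 1256   →  a_0 = 14
5087 = 4·1256 + 63   →  a_1 = 4
1256 = 19·63 + 59   →  a_2 = 19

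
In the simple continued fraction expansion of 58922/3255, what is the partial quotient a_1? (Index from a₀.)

9

58922 = 18·3255 + 332   →  a_0 = 18
3255 = 9·332 + 267   →  a_1 = 9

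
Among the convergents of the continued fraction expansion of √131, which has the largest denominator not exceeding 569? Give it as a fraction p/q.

√131 = [11; 2, 4, 11, 4, 2, 22, …] (period length 6).
Convergents:
  p_0/q_0 = 11/1
  p_1/q_1 = 23/2
  p_2/q_2 = 103/9
  p_3/q_3 = 1156/101
  p_4/q_4 = 4727/413
  p_5/q_5 = 10610/927
q_4 = 413 ≤ 569 < 927 = q_5, so the answer is 4727/413.

4727/413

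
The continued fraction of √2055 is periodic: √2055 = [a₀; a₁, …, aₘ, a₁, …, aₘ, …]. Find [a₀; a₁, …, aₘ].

a₀ = ⌊√2055⌋ = 45.

[45; 3, 90]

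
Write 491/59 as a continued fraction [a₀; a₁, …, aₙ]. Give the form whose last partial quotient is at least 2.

[8; 3, 9, 2]

491 = 8*59 + 19
59 = 3*19 + 2
19 = 9*2 + 1
2 = 2*1 + 0  (stop)
So 491/59 = [8; 3, 9, 2].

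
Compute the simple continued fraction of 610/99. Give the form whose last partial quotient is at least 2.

610 = 6*99 + 16
99 = 6*16 + 3
16 = 5*3 + 1
3 = 3*1 + 0  (stop)
So 610/99 = [6; 6, 5, 3].

[6; 6, 5, 3]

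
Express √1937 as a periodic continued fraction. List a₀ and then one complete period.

[44; 88]

a₀ = ⌊√1937⌋ = 44.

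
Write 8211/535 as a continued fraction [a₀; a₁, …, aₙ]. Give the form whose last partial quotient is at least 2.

[15; 2, 1, 7, 11, 2]

8211 = 15×535 + 186
535 = 2×186 + 163
186 = 1×163 + 23
163 = 7×23 + 2
23 = 11×2 + 1
2 = 2×1 + 0  (stop)
So 8211/535 = [15; 2, 1, 7, 11, 2].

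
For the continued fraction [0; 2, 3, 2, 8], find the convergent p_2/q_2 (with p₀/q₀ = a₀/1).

3/7

Using pₖ = aₖpₖ₋₁ + pₖ₋₂, qₖ = aₖqₖ₋₁ + qₖ₋₂ (with p₋₁=1, p₋₂=0, q₋₁=0, q₋₂=1):
  k=0: a=0, p=0, q=1
  k=1: a=2, p=1, q=2
  k=2: a=3, p=3, q=7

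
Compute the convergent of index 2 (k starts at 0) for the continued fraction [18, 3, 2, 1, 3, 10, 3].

128/7

Using pₖ = aₖpₖ₋₁ + pₖ₋₂, qₖ = aₖqₖ₋₁ + qₖ₋₂ (with p₋₁=1, p₋₂=0, q₋₁=0, q₋₂=1):
  k=0: a=18, p=18, q=1
  k=1: a=3, p=55, q=3
  k=2: a=2, p=128, q=7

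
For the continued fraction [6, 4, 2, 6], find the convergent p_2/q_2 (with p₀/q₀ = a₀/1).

Using pₖ = aₖpₖ₋₁ + pₖ₋₂, qₖ = aₖqₖ₋₁ + qₖ₋₂ (with p₋₁=1, p₋₂=0, q₋₁=0, q₋₂=1):
  k=0: a=6, p=6, q=1
  k=1: a=4, p=25, q=4
  k=2: a=2, p=56, q=9

56/9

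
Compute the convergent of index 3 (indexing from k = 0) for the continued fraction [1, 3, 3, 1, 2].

17/13

Using pₖ = aₖpₖ₋₁ + pₖ₋₂, qₖ = aₖqₖ₋₁ + qₖ₋₂ (with p₋₁=1, p₋₂=0, q₋₁=0, q₋₂=1):
  k=0: a=1, p=1, q=1
  k=1: a=3, p=4, q=3
  k=2: a=3, p=13, q=10
  k=3: a=1, p=17, q=13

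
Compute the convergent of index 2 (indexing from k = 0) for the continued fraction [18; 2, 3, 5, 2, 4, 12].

129/7

Using pₖ = aₖpₖ₋₁ + pₖ₋₂, qₖ = aₖqₖ₋₁ + qₖ₋₂ (with p₋₁=1, p₋₂=0, q₋₁=0, q₋₂=1):
  k=0: a=18, p=18, q=1
  k=1: a=2, p=37, q=2
  k=2: a=3, p=129, q=7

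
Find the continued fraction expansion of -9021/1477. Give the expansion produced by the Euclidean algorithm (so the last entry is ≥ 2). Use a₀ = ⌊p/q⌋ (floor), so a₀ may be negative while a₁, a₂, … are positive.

[-7; 1, 8, 3, 2, 5, 4]

-9021 = -7·1477 + 1318
1477 = 1·1318 + 159
1318 = 8·159 + 46
159 = 3·46 + 21
46 = 2·21 + 4
21 = 5·4 + 1
4 = 4·1 + 0  (stop)
So -9021/1477 = [-7; 1, 8, 3, 2, 5, 4].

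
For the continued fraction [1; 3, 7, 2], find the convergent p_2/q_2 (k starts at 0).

Using pₖ = aₖpₖ₋₁ + pₖ₋₂, qₖ = aₖqₖ₋₁ + qₖ₋₂ (with p₋₁=1, p₋₂=0, q₋₁=0, q₋₂=1):
  k=0: a=1, p=1, q=1
  k=1: a=3, p=4, q=3
  k=2: a=7, p=29, q=22

29/22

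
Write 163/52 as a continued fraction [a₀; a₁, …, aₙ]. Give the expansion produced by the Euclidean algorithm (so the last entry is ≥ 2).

[3; 7, 2, 3]

163 = 3*52 + 7
52 = 7*7 + 3
7 = 2*3 + 1
3 = 3*1 + 0  (stop)
So 163/52 = [3; 7, 2, 3].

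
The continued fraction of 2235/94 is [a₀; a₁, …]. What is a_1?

1

2235 = 23·94 + 73   →  a_0 = 23
94 = 1·73 + 21   →  a_1 = 1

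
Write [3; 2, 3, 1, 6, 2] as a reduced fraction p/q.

451/131

Fold from the inside: start with 2/1.
  6 + 1/2 = 13/2
  1 + 2/13 = 15/13
  3 + 13/15 = 58/15
  2 + 15/58 = 131/58
  3 + 58/131 = 451/131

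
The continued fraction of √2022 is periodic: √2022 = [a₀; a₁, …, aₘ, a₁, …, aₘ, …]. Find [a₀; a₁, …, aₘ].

[44; 1, 28, 1, 88]

a₀ = ⌊√2022⌋ = 44.
With m₀=0, d₀=1 and mₖ₊₁ = dₖaₖ − mₖ, dₖ₊₁ = (n − mₖ₊₁²)/dₖ, aₖ₊₁ = ⌊(a₀+mₖ₊₁)/dₖ₊₁⌋:
  k=1: m=44, d=86, a=1
  k=2: m=42, d=3, a=28
  k=3: m=42, d=86, a=1
  k=4: m=44, d=1, a=88
d=1 and a=2a₀=88 at k=4, so the next step gives (m, d) = (44, 86) again — its k=1 value — and the period has length 4.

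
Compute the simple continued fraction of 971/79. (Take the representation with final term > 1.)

[12; 3, 2, 3, 3]

971 = 12·79 + 23
79 = 3·23 + 10
23 = 2·10 + 3
10 = 3·3 + 1
3 = 3·1 + 0  (stop)
So 971/79 = [12; 3, 2, 3, 3].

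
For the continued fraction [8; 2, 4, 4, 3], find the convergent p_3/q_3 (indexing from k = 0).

321/38

Using pₖ = aₖpₖ₋₁ + pₖ₋₂, qₖ = aₖqₖ₋₁ + qₖ₋₂ (with p₋₁=1, p₋₂=0, q₋₁=0, q₋₂=1):
  k=0: a=8, p=8, q=1
  k=1: a=2, p=17, q=2
  k=2: a=4, p=76, q=9
  k=3: a=4, p=321, q=38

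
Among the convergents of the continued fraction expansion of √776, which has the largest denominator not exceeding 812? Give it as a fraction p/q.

√776 = [27; 1, 5, 1, 54, …] (period length 4).
Convergents:
  p_0/q_0 = 27/1
  p_1/q_1 = 28/1
  p_2/q_2 = 167/6
  p_3/q_3 = 195/7
  p_4/q_4 = 10697/384
  p_5/q_5 = 10892/391
  p_6/q_6 = 65157/2339
q_5 = 391 ≤ 812 < 2339 = q_6, so the answer is 10892/391.

10892/391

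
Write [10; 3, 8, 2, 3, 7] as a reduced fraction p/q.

13840/1341

Fold from the inside: start with 7/1.
  3 + 1/7 = 22/7
  2 + 7/22 = 51/22
  8 + 22/51 = 430/51
  3 + 51/430 = 1341/430
  10 + 430/1341 = 13840/1341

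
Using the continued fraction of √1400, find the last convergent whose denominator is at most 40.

449/12

√1400 = [37; 2, 2, 2, 74, …] (period length 4).
Convergents:
  p_0/q_0 = 37/1
  p_1/q_1 = 75/2
  p_2/q_2 = 187/5
  p_3/q_3 = 449/12
  p_4/q_4 = 33413/893
q_3 = 12 ≤ 40 < 893 = q_4, so the answer is 449/12.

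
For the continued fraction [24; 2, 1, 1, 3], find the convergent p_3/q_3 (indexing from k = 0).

Using pₖ = aₖpₖ₋₁ + pₖ₋₂, qₖ = aₖqₖ₋₁ + qₖ₋₂ (with p₋₁=1, p₋₂=0, q₋₁=0, q₋₂=1):
  k=0: a=24, p=24, q=1
  k=1: a=2, p=49, q=2
  k=2: a=1, p=73, q=3
  k=3: a=1, p=122, q=5

122/5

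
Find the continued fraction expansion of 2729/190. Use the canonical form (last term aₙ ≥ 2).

2729 = 14×190 + 69
190 = 2×69 + 52
69 = 1×52 + 17
52 = 3×17 + 1
17 = 17×1 + 0  (stop)
So 2729/190 = [14; 2, 1, 3, 17].

[14; 2, 1, 3, 17]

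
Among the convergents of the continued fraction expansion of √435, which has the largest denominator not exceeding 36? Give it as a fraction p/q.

√435 = [20; 1, 5, 1, 40, …] (period length 4).
Convergents:
  p_0/q_0 = 20/1
  p_1/q_1 = 21/1
  p_2/q_2 = 125/6
  p_3/q_3 = 146/7
  p_4/q_4 = 5965/286
q_3 = 7 ≤ 36 < 286 = q_4, so the answer is 146/7.

146/7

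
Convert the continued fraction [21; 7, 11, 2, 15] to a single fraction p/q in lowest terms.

Fold from the inside: start with 15/1.
  2 + 1/15 = 31/15
  11 + 15/31 = 356/31
  7 + 31/356 = 2523/356
  21 + 356/2523 = 53339/2523

53339/2523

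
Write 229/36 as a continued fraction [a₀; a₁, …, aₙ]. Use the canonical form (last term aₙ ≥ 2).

229 = 6*36 + 13
36 = 2*13 + 10
13 = 1*10 + 3
10 = 3*3 + 1
3 = 3*1 + 0  (stop)
So 229/36 = [6; 2, 1, 3, 3].

[6; 2, 1, 3, 3]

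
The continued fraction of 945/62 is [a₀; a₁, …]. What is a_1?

945 = 15·62 + 15   →  a_0 = 15
62 = 4·15 + 2   →  a_1 = 4

4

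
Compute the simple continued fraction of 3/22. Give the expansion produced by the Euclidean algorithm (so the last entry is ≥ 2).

3 = 0·22 + 3
22 = 7·3 + 1
3 = 3·1 + 0  (stop)
So 3/22 = [0; 7, 3].

[0; 7, 3]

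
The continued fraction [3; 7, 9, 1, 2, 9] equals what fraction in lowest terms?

Using pₖ = aₖpₖ₋₁ + pₖ₋₂ and qₖ = aₖqₖ₋₁ + qₖ₋₂:
  k=0: a=3, p=3, q=1
  k=1: a=7, p=22, q=7
  k=2: a=9, p=201, q=64
  k=3: a=1, p=223, q=71
  k=4: a=2, p=647, q=206
  k=5: a=9, p=6046, q=1925

6046/1925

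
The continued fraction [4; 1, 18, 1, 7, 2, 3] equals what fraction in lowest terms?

5806/1173

Using pₖ = aₖpₖ₋₁ + pₖ₋₂ and qₖ = aₖqₖ₋₁ + qₖ₋₂:
  k=0: a=4, p=4, q=1
  k=1: a=1, p=5, q=1
  k=2: a=18, p=94, q=19
  k=3: a=1, p=99, q=20
  k=4: a=7, p=787, q=159
  k=5: a=2, p=1673, q=338
  k=6: a=3, p=5806, q=1173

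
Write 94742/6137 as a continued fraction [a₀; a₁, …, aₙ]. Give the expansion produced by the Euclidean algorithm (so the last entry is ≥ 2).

[15; 2, 3, 1, 1, 11, 16, 2]

94742 = 15*6137 + 2687
6137 = 2*2687 + 763
2687 = 3*763 + 398
763 = 1*398 + 365
398 = 1*365 + 33
365 = 11*33 + 2
33 = 16*2 + 1
2 = 2*1 + 0  (stop)
So 94742/6137 = [15; 2, 3, 1, 1, 11, 16, 2].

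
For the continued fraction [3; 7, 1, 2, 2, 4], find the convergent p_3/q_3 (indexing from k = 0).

Using pₖ = aₖpₖ₋₁ + pₖ₋₂, qₖ = aₖqₖ₋₁ + qₖ₋₂ (with p₋₁=1, p₋₂=0, q₋₁=0, q₋₂=1):
  k=0: a=3, p=3, q=1
  k=1: a=7, p=22, q=7
  k=2: a=1, p=25, q=8
  k=3: a=2, p=72, q=23

72/23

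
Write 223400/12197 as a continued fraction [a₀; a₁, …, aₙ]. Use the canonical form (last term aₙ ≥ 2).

223400 = 18×12197 + 3854
12197 = 3×3854 + 635
3854 = 6×635 + 44
635 = 14×44 + 19
44 = 2×19 + 6
19 = 3×6 + 1
6 = 6×1 + 0  (stop)
So 223400/12197 = [18; 3, 6, 14, 2, 3, 6].

[18; 3, 6, 14, 2, 3, 6]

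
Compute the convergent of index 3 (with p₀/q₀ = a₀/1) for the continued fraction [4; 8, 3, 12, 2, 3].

Using pₖ = aₖpₖ₋₁ + pₖ₋₂, qₖ = aₖqₖ₋₁ + qₖ₋₂ (with p₋₁=1, p₋₂=0, q₋₁=0, q₋₂=1):
  k=0: a=4, p=4, q=1
  k=1: a=8, p=33, q=8
  k=2: a=3, p=103, q=25
  k=3: a=12, p=1269, q=308

1269/308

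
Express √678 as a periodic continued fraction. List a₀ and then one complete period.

[26; 26, 52]

a₀ = ⌊√678⌋ = 26.
With m₀=0, d₀=1 and mₖ₊₁ = dₖaₖ − mₖ, dₖ₊₁ = (n − mₖ₊₁²)/dₖ, aₖ₊₁ = ⌊(a₀+mₖ₊₁)/dₖ₊₁⌋:
  k=1: m=26, d=2, a=26
  k=2: m=26, d=1, a=52
d=1 and a=2a₀=52 at k=2, so the next step gives (m, d) = (26, 2) again — its k=1 value — and the period has length 2.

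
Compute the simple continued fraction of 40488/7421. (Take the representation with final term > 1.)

[5; 2, 5, 6, 15, 2, 3]

40488 = 5×7421 + 3383
7421 = 2×3383 + 655
3383 = 5×655 + 108
655 = 6×108 + 7
108 = 15×7 + 3
7 = 2×3 + 1
3 = 3×1 + 0  (stop)
So 40488/7421 = [5; 2, 5, 6, 15, 2, 3].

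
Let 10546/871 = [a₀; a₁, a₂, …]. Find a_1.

9

10546 = 12·871 + 94   →  a_0 = 12
871 = 9·94 + 25   →  a_1 = 9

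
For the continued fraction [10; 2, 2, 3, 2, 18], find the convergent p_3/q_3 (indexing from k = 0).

177/17

Using pₖ = aₖpₖ₋₁ + pₖ₋₂, qₖ = aₖqₖ₋₁ + qₖ₋₂ (with p₋₁=1, p₋₂=0, q₋₁=0, q₋₂=1):
  k=0: a=10, p=10, q=1
  k=1: a=2, p=21, q=2
  k=2: a=2, p=52, q=5
  k=3: a=3, p=177, q=17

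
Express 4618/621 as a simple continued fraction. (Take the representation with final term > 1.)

4618 = 7×621 + 271
621 = 2×271 + 79
271 = 3×79 + 34
79 = 2×34 + 11
34 = 3×11 + 1
11 = 11×1 + 0  (stop)
So 4618/621 = [7; 2, 3, 2, 3, 11].

[7; 2, 3, 2, 3, 11]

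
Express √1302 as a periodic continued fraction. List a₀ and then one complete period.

[36; 12, 72]

a₀ = ⌊√1302⌋ = 36.
With m₀=0, d₀=1 and mₖ₊₁ = dₖaₖ − mₖ, dₖ₊₁ = (n − mₖ₊₁²)/dₖ, aₖ₊₁ = ⌊(a₀+mₖ₊₁)/dₖ₊₁⌋:
  k=1: m=36, d=6, a=12
  k=2: m=36, d=1, a=72
d=1 and a=2a₀=72 at k=2, so the next step gives (m, d) = (36, 6) again — its k=1 value — and the period has length 2.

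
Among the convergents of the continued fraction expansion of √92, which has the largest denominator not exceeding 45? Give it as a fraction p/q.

√92 = [9; 1, 1, 2, 4, 2, 1, 1, 18, …] (period length 8).
Convergents:
  p_0/q_0 = 9/1
  p_1/q_1 = 10/1
  p_2/q_2 = 19/2
  p_3/q_3 = 48/5
  p_4/q_4 = 211/22
  p_5/q_5 = 470/49
q_4 = 22 ≤ 45 < 49 = q_5, so the answer is 211/22.

211/22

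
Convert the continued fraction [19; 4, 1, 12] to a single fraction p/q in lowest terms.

Using pₖ = aₖpₖ₋₁ + pₖ₋₂ and qₖ = aₖqₖ₋₁ + qₖ₋₂:
  k=0: a=19, p=19, q=1
  k=1: a=4, p=77, q=4
  k=2: a=1, p=96, q=5
  k=3: a=12, p=1229, q=64

1229/64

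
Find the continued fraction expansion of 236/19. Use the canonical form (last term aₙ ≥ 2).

[12; 2, 2, 1, 2]

236 = 12*19 + 8
19 = 2*8 + 3
8 = 2*3 + 2
3 = 1*2 + 1
2 = 2*1 + 0  (stop)
So 236/19 = [12; 2, 2, 1, 2].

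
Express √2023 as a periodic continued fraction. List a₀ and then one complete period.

[44; 1, 43, 1, 88]

a₀ = ⌊√2023⌋ = 44.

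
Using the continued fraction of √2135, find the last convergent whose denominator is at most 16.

√2135 = [46; 4, 1, 5, 1, 4, 92, …] (period length 6).
Convergents:
  p_0/q_0 = 46/1
  p_1/q_1 = 185/4
  p_2/q_2 = 231/5
  p_3/q_3 = 1340/29
q_2 = 5 ≤ 16 < 29 = q_3, so the answer is 231/5.

231/5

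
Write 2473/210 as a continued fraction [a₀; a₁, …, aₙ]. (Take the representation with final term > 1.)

[11; 1, 3, 2, 7, 3]

2473 = 11×210 + 163
210 = 1×163 + 47
163 = 3×47 + 22
47 = 2×22 + 3
22 = 7×3 + 1
3 = 3×1 + 0  (stop)
So 2473/210 = [11; 1, 3, 2, 7, 3].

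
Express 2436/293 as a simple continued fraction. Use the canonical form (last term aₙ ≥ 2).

[8; 3, 5, 2, 2, 3]

2436 = 8×293 + 92
293 = 3×92 + 17
92 = 5×17 + 7
17 = 2×7 + 3
7 = 2×3 + 1
3 = 3×1 + 0  (stop)
So 2436/293 = [8; 3, 5, 2, 2, 3].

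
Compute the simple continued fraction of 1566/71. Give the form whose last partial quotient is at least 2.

1566 = 22×71 + 4
71 = 17×4 + 3
4 = 1×3 + 1
3 = 3×1 + 0  (stop)
So 1566/71 = [22; 17, 1, 3].

[22; 17, 1, 3]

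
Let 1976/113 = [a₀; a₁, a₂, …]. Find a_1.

2

1976 = 17·113 + 55   →  a_0 = 17
113 = 2·55 + 3   →  a_1 = 2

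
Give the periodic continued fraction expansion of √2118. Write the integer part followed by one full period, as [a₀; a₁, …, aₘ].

[46; 46, 92]

a₀ = ⌊√2118⌋ = 46.
With m₀=0, d₀=1 and mₖ₊₁ = dₖaₖ − mₖ, dₖ₊₁ = (n − mₖ₊₁²)/dₖ, aₖ₊₁ = ⌊(a₀+mₖ₊₁)/dₖ₊₁⌋:
  k=1: m=46, d=2, a=46
  k=2: m=46, d=1, a=92
d=1 and a=2a₀=92 at k=2, so the next step gives (m, d) = (46, 2) again — its k=1 value — and the period has length 2.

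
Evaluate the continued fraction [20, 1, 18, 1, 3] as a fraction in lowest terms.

1655/79

Using pₖ = aₖpₖ₋₁ + pₖ₋₂ and qₖ = aₖqₖ₋₁ + qₖ₋₂:
  k=0: a=20, p=20, q=1
  k=1: a=1, p=21, q=1
  k=2: a=18, p=398, q=19
  k=3: a=1, p=419, q=20
  k=4: a=3, p=1655, q=79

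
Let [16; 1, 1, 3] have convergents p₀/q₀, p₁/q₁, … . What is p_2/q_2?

33/2

Using pₖ = aₖpₖ₋₁ + pₖ₋₂, qₖ = aₖqₖ₋₁ + qₖ₋₂ (with p₋₁=1, p₋₂=0, q₋₁=0, q₋₂=1):
  k=0: a=16, p=16, q=1
  k=1: a=1, p=17, q=1
  k=2: a=1, p=33, q=2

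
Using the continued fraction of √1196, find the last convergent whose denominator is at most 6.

173/5

√1196 = [34; 1, 1, 2, 1, 1, 68, …] (period length 6).
Convergents:
  p_0/q_0 = 34/1
  p_1/q_1 = 35/1
  p_2/q_2 = 69/2
  p_3/q_3 = 173/5
  p_4/q_4 = 242/7
q_3 = 5 ≤ 6 < 7 = q_4, so the answer is 173/5.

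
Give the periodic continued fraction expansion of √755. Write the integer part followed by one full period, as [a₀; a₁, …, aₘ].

[27; 2, 10, 2, 54]

a₀ = ⌊√755⌋ = 27.
With m₀=0, d₀=1 and mₖ₊₁ = dₖaₖ − mₖ, dₖ₊₁ = (n − mₖ₊₁²)/dₖ, aₖ₊₁ = ⌊(a₀+mₖ₊₁)/dₖ₊₁⌋:
  k=1: m=27, d=26, a=2
  k=2: m=25, d=5, a=10
  k=3: m=25, d=26, a=2
  k=4: m=27, d=1, a=54
d=1 and a=2a₀=54 at k=4, so the next step gives (m, d) = (27, 26) again — its k=1 value — and the period has length 4.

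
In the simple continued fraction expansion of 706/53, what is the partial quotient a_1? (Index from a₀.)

3

706 = 13·53 + 17   →  a_0 = 13
53 = 3·17 + 2   →  a_1 = 3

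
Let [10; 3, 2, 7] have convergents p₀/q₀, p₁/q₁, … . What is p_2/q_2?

Using pₖ = aₖpₖ₋₁ + pₖ₋₂, qₖ = aₖqₖ₋₁ + qₖ₋₂ (with p₋₁=1, p₋₂=0, q₋₁=0, q₋₂=1):
  k=0: a=10, p=10, q=1
  k=1: a=3, p=31, q=3
  k=2: a=2, p=72, q=7

72/7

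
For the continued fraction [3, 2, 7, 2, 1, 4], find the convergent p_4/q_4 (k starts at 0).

Using pₖ = aₖpₖ₋₁ + pₖ₋₂, qₖ = aₖqₖ₋₁ + qₖ₋₂ (with p₋₁=1, p₋₂=0, q₋₁=0, q₋₂=1):
  k=0: a=3, p=3, q=1
  k=1: a=2, p=7, q=2
  k=2: a=7, p=52, q=15
  k=3: a=2, p=111, q=32
  k=4: a=1, p=163, q=47

163/47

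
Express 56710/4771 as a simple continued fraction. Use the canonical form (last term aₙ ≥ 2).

[11; 1, 7, 1, 4, 15, 3, 2]

56710 = 11*4771 + 4229
4771 = 1*4229 + 542
4229 = 7*542 + 435
542 = 1*435 + 107
435 = 4*107 + 7
107 = 15*7 + 2
7 = 3*2 + 1
2 = 2*1 + 0  (stop)
So 56710/4771 = [11; 1, 7, 1, 4, 15, 3, 2].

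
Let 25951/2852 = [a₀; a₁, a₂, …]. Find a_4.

25951 = 9·2852 + 283   →  a_0 = 9
2852 = 10·283 + 22   →  a_1 = 10
283 = 12·22 + 19   →  a_2 = 12
22 = 1·19 + 3   →  a_3 = 1
19 = 6·3 + 1   →  a_4 = 6

6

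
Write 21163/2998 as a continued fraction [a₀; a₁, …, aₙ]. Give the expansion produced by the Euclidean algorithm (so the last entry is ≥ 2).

21163 = 7·2998 + 177
2998 = 16·177 + 166
177 = 1·166 + 11
166 = 15·11 + 1
11 = 11·1 + 0  (stop)
So 21163/2998 = [7; 16, 1, 15, 11].

[7; 16, 1, 15, 11]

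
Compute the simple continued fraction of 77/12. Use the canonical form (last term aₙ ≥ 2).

[6; 2, 2, 2]

77 = 6·12 + 5
12 = 2·5 + 2
5 = 2·2 + 1
2 = 2·1 + 0  (stop)
So 77/12 = [6; 2, 2, 2].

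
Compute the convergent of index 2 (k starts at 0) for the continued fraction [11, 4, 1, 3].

56/5

Using pₖ = aₖpₖ₋₁ + pₖ₋₂, qₖ = aₖqₖ₋₁ + qₖ₋₂ (with p₋₁=1, p₋₂=0, q₋₁=0, q₋₂=1):
  k=0: a=11, p=11, q=1
  k=1: a=4, p=45, q=4
  k=2: a=1, p=56, q=5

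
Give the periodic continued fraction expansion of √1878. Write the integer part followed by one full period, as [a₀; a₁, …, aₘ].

a₀ = ⌊√1878⌋ = 43.
With m₀=0, d₀=1 and mₖ₊₁ = dₖaₖ − mₖ, dₖ₊₁ = (n − mₖ₊₁²)/dₖ, aₖ₊₁ = ⌊(a₀+mₖ₊₁)/dₖ₊₁⌋:
  k=1: m=43, d=29, a=2
  k=2: m=15, d=57, a=1
  k=3: m=42, d=2, a=42
  k=4: m=42, d=57, a=1
  k=5: m=15, d=29, a=2
  k=6: m=43, d=1, a=86
d=1 and a=2a₀=86 at k=6, so the next step gives (m, d) = (43, 29) again — its k=1 value — and the period has length 6.

[43; 2, 1, 42, 1, 2, 86]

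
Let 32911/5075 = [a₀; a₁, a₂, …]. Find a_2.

16

32911 = 6·5075 + 2461   →  a_0 = 6
5075 = 2·2461 + 153   →  a_1 = 2
2461 = 16·153 + 13   →  a_2 = 16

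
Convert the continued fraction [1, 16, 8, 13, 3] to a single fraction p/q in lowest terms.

5531/5208

Using pₖ = aₖpₖ₋₁ + pₖ₋₂ and qₖ = aₖqₖ₋₁ + qₖ₋₂:
  k=0: a=1, p=1, q=1
  k=1: a=16, p=17, q=16
  k=2: a=8, p=137, q=129
  k=3: a=13, p=1798, q=1693
  k=4: a=3, p=5531, q=5208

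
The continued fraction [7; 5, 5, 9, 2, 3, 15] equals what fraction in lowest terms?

192535/26769

Using pₖ = aₖpₖ₋₁ + pₖ₋₂ and qₖ = aₖqₖ₋₁ + qₖ₋₂:
  k=0: a=7, p=7, q=1
  k=1: a=5, p=36, q=5
  k=2: a=5, p=187, q=26
  k=3: a=9, p=1719, q=239
  k=4: a=2, p=3625, q=504
  k=5: a=3, p=12594, q=1751
  k=6: a=15, p=192535, q=26769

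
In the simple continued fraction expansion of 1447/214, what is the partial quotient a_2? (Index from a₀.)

1447 = 6·214 + 163   →  a_0 = 6
214 = 1·163 + 51   →  a_1 = 1
163 = 3·51 + 10   →  a_2 = 3

3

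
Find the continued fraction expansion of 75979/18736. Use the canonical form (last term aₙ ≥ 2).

75979 = 4·18736 + 1035
18736 = 18·1035 + 106
1035 = 9·106 + 81
106 = 1·81 + 25
81 = 3·25 + 6
25 = 4·6 + 1
6 = 6·1 + 0  (stop)
So 75979/18736 = [4; 18, 9, 1, 3, 4, 6].

[4; 18, 9, 1, 3, 4, 6]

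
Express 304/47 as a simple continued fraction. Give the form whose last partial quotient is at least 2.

304 = 6·47 + 22
47 = 2·22 + 3
22 = 7·3 + 1
3 = 3·1 + 0  (stop)
So 304/47 = [6; 2, 7, 3].

[6; 2, 7, 3]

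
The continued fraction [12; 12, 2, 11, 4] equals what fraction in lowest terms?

Fold from the inside: start with 4/1.
  11 + 1/4 = 45/4
  2 + 4/45 = 94/45
  12 + 45/94 = 1173/94
  12 + 94/1173 = 14170/1173

14170/1173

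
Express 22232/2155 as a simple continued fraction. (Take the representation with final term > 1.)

[10; 3, 6, 3, 1, 8, 3]

22232 = 10*2155 + 682
2155 = 3*682 + 109
682 = 6*109 + 28
109 = 3*28 + 25
28 = 1*25 + 3
25 = 8*3 + 1
3 = 3*1 + 0  (stop)
So 22232/2155 = [10; 3, 6, 3, 1, 8, 3].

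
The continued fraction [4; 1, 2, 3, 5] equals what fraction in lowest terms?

249/53

Using pₖ = aₖpₖ₋₁ + pₖ₋₂ and qₖ = aₖqₖ₋₁ + qₖ₋₂:
  k=0: a=4, p=4, q=1
  k=1: a=1, p=5, q=1
  k=2: a=2, p=14, q=3
  k=3: a=3, p=47, q=10
  k=4: a=5, p=249, q=53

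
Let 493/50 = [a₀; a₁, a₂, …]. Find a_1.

1

493 = 9·50 + 43   →  a_0 = 9
50 = 1·43 + 7   →  a_1 = 1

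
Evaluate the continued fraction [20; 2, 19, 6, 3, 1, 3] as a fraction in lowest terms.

75721/3696

Fold from the inside: start with 3/1.
  1 + 1/3 = 4/3
  3 + 3/4 = 15/4
  6 + 4/15 = 94/15
  19 + 15/94 = 1801/94
  2 + 94/1801 = 3696/1801
  20 + 1801/3696 = 75721/3696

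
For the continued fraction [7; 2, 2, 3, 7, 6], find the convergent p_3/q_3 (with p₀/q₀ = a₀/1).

Using pₖ = aₖpₖ₋₁ + pₖ₋₂, qₖ = aₖqₖ₋₁ + qₖ₋₂ (with p₋₁=1, p₋₂=0, q₋₁=0, q₋₂=1):
  k=0: a=7, p=7, q=1
  k=1: a=2, p=15, q=2
  k=2: a=2, p=37, q=5
  k=3: a=3, p=126, q=17

126/17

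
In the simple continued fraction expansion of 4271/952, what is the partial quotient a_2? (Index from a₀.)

17

4271 = 4·952 + 463   →  a_0 = 4
952 = 2·463 + 26   →  a_1 = 2
463 = 17·26 + 21   →  a_2 = 17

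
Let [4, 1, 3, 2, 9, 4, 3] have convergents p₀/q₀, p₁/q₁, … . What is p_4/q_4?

Using pₖ = aₖpₖ₋₁ + pₖ₋₂, qₖ = aₖqₖ₋₁ + qₖ₋₂ (with p₋₁=1, p₋₂=0, q₋₁=0, q₋₂=1):
  k=0: a=4, p=4, q=1
  k=1: a=1, p=5, q=1
  k=2: a=3, p=19, q=4
  k=3: a=2, p=43, q=9
  k=4: a=9, p=406, q=85

406/85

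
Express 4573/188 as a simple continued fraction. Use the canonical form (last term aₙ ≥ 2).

[24; 3, 12, 5]

4573 = 24*188 + 61
188 = 3*61 + 5
61 = 12*5 + 1
5 = 5*1 + 0  (stop)
So 4573/188 = [24; 3, 12, 5].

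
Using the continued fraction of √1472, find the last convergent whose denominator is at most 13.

422/11

√1472 = [38; 2, 1, 2, 1, 2, 76, …] (period length 6).
Convergents:
  p_0/q_0 = 38/1
  p_1/q_1 = 77/2
  p_2/q_2 = 115/3
  p_3/q_3 = 307/8
  p_4/q_4 = 422/11
  p_5/q_5 = 1151/30
q_4 = 11 ≤ 13 < 30 = q_5, so the answer is 422/11.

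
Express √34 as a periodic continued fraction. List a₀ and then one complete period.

a₀ = ⌊√34⌋ = 5.
With m₀=0, d₀=1 and mₖ₊₁ = dₖaₖ − mₖ, dₖ₊₁ = (n − mₖ₊₁²)/dₖ, aₖ₊₁ = ⌊(a₀+mₖ₊₁)/dₖ₊₁⌋:
  k=1: m=5, d=9, a=1
  k=2: m=4, d=2, a=4
  k=3: m=4, d=9, a=1
  k=4: m=5, d=1, a=10
d=1 and a=2a₀=10 at k=4, so the next step gives (m, d) = (5, 9) again — its k=1 value — and the period has length 4.

[5; 1, 4, 1, 10]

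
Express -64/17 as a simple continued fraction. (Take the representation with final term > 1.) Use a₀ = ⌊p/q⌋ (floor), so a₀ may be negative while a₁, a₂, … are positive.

[-4; 4, 4]

-64 = -4*17 + 4
17 = 4*4 + 1
4 = 4*1 + 0  (stop)
So -64/17 = [-4; 4, 4].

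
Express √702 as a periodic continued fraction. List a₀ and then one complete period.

a₀ = ⌊√702⌋ = 26.
With m₀=0, d₀=1 and mₖ₊₁ = dₖaₖ − mₖ, dₖ₊₁ = (n − mₖ₊₁²)/dₖ, aₖ₊₁ = ⌊(a₀+mₖ₊₁)/dₖ₊₁⌋:
  k=1: m=26, d=26, a=2
  k=2: m=26, d=1, a=52
d=1 and a=2a₀=52 at k=2, so the next step gives (m, d) = (26, 26) again — its k=1 value — and the period has length 2.

[26; 2, 52]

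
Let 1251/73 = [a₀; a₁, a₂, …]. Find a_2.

1251 = 17·73 + 10   →  a_0 = 17
73 = 7·10 + 3   →  a_1 = 7
10 = 3·3 + 1   →  a_2 = 3

3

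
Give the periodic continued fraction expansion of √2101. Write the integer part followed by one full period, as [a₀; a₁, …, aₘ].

[45; 1, 5, 8, 5, 1, 90]

a₀ = ⌊√2101⌋ = 45.
With m₀=0, d₀=1 and mₖ₊₁ = dₖaₖ − mₖ, dₖ₊₁ = (n − mₖ₊₁²)/dₖ, aₖ₊₁ = ⌊(a₀+mₖ₊₁)/dₖ₊₁⌋:
  k=1: m=45, d=76, a=1
  k=2: m=31, d=15, a=5
  k=3: m=44, d=11, a=8
  k=4: m=44, d=15, a=5
  k=5: m=31, d=76, a=1
  k=6: m=45, d=1, a=90
d=1 and a=2a₀=90 at k=6, so the next step gives (m, d) = (45, 76) again — its k=1 value — and the period has length 6.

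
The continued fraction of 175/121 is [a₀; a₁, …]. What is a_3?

6

175 = 1·121 + 54   →  a_0 = 1
121 = 2·54 + 13   →  a_1 = 2
54 = 4·13 + 2   →  a_2 = 4
13 = 6·2 + 1   →  a_3 = 6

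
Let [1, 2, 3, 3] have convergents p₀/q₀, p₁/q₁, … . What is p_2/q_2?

10/7

Using pₖ = aₖpₖ₋₁ + pₖ₋₂, qₖ = aₖqₖ₋₁ + qₖ₋₂ (with p₋₁=1, p₋₂=0, q₋₁=0, q₋₂=1):
  k=0: a=1, p=1, q=1
  k=1: a=2, p=3, q=2
  k=2: a=3, p=10, q=7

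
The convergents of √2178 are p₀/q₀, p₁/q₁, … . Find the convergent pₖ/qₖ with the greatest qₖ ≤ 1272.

19601/420

√2178 = [46; 1, 2, 46, 2, 1, 92, …] (period length 6).
Convergents:
  p_0/q_0 = 46/1
  p_1/q_1 = 47/1
  p_2/q_2 = 140/3
  p_3/q_3 = 6487/139
  p_4/q_4 = 13114/281
  p_5/q_5 = 19601/420
  p_6/q_6 = 1816406/38921
q_5 = 420 ≤ 1272 < 38921 = q_6, so the answer is 19601/420.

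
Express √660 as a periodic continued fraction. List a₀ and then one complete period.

[25; 1, 2, 4, 2, 1, 50]

a₀ = ⌊√660⌋ = 25.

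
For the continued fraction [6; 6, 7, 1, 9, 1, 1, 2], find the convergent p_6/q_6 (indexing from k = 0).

6268/1017

Using pₖ = aₖpₖ₋₁ + pₖ₋₂, qₖ = aₖqₖ₋₁ + qₖ₋₂ (with p₋₁=1, p₋₂=0, q₋₁=0, q₋₂=1):
  k=0: a=6, p=6, q=1
  k=1: a=6, p=37, q=6
  k=2: a=7, p=265, q=43
  k=3: a=1, p=302, q=49
  k=4: a=9, p=2983, q=484
  k=5: a=1, p=3285, q=533
  k=6: a=1, p=6268, q=1017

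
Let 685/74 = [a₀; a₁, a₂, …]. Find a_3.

685 = 9·74 + 19   →  a_0 = 9
74 = 3·19 + 17   →  a_1 = 3
19 = 1·17 + 2   →  a_2 = 1
17 = 8·2 + 1   →  a_3 = 8

8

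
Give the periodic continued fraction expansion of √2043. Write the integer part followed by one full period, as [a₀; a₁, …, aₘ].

a₀ = ⌊√2043⌋ = 45.

[45; 5, 90]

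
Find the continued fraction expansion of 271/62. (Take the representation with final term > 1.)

[4; 2, 1, 2, 3, 2]

271 = 4×62 + 23
62 = 2×23 + 16
23 = 1×16 + 7
16 = 2×7 + 2
7 = 3×2 + 1
2 = 2×1 + 0  (stop)
So 271/62 = [4; 2, 1, 2, 3, 2].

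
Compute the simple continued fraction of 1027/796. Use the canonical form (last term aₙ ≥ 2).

[1; 3, 2, 4, 8, 3]

1027 = 1·796 + 231
796 = 3·231 + 103
231 = 2·103 + 25
103 = 4·25 + 3
25 = 8·3 + 1
3 = 3·1 + 0  (stop)
So 1027/796 = [1; 3, 2, 4, 8, 3].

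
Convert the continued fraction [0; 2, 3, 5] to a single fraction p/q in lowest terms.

16/37

Fold from the inside: start with 5/1.
  3 + 1/5 = 16/5
  2 + 5/16 = 37/16
  0 + 16/37 = 16/37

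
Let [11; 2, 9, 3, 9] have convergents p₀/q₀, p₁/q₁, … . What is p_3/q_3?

677/59

Using pₖ = aₖpₖ₋₁ + pₖ₋₂, qₖ = aₖqₖ₋₁ + qₖ₋₂ (with p₋₁=1, p₋₂=0, q₋₁=0, q₋₂=1):
  k=0: a=11, p=11, q=1
  k=1: a=2, p=23, q=2
  k=2: a=9, p=218, q=19
  k=3: a=3, p=677, q=59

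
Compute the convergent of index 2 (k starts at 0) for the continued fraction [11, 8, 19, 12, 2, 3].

Using pₖ = aₖpₖ₋₁ + pₖ₋₂, qₖ = aₖqₖ₋₁ + qₖ₋₂ (with p₋₁=1, p₋₂=0, q₋₁=0, q₋₂=1):
  k=0: a=11, p=11, q=1
  k=1: a=8, p=89, q=8
  k=2: a=19, p=1702, q=153

1702/153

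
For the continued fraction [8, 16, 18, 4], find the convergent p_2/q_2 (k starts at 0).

Using pₖ = aₖpₖ₋₁ + pₖ₋₂, qₖ = aₖqₖ₋₁ + qₖ₋₂ (with p₋₁=1, p₋₂=0, q₋₁=0, q₋₂=1):
  k=0: a=8, p=8, q=1
  k=1: a=16, p=129, q=16
  k=2: a=18, p=2330, q=289

2330/289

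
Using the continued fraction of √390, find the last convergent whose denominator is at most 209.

√390 = [19; 1, 2, 1, 38, …] (period length 4).
Convergents:
  p_0/q_0 = 19/1
  p_1/q_1 = 20/1
  p_2/q_2 = 59/3
  p_3/q_3 = 79/4
  p_4/q_4 = 3061/155
  p_5/q_5 = 3140/159
  p_6/q_6 = 9341/473
q_5 = 159 ≤ 209 < 473 = q_6, so the answer is 3140/159.

3140/159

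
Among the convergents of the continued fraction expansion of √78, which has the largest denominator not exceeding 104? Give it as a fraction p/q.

892/101

√78 = [8; 1, 4, 1, 16, …] (period length 4).
Convergents:
  p_0/q_0 = 8/1
  p_1/q_1 = 9/1
  p_2/q_2 = 44/5
  p_3/q_3 = 53/6
  p_4/q_4 = 892/101
  p_5/q_5 = 945/107
q_4 = 101 ≤ 104 < 107 = q_5, so the answer is 892/101.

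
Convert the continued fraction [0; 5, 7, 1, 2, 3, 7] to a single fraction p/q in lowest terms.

562/2883

Using pₖ = aₖpₖ₋₁ + pₖ₋₂ and qₖ = aₖqₖ₋₁ + qₖ₋₂:
  k=0: a=0, p=0, q=1
  k=1: a=5, p=1, q=5
  k=2: a=7, p=7, q=36
  k=3: a=1, p=8, q=41
  k=4: a=2, p=23, q=118
  k=5: a=3, p=77, q=395
  k=6: a=7, p=562, q=2883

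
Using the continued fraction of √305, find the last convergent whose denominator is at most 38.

489/28

√305 = [17; 2, 6, 2, 34, …] (period length 4).
Convergents:
  p_0/q_0 = 17/1
  p_1/q_1 = 35/2
  p_2/q_2 = 227/13
  p_3/q_3 = 489/28
  p_4/q_4 = 16853/965
q_3 = 28 ≤ 38 < 965 = q_4, so the answer is 489/28.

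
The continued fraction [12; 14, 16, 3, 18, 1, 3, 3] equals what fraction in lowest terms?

2064656/171041

Fold from the inside: start with 3/1.
  3 + 1/3 = 10/3
  1 + 3/10 = 13/10
  18 + 10/13 = 244/13
  3 + 13/244 = 745/244
  16 + 244/745 = 12164/745
  14 + 745/12164 = 171041/12164
  12 + 12164/171041 = 2064656/171041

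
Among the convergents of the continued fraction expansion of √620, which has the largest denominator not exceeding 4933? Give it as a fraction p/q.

√620 = [24; 1, 8, 1, 48, …] (period length 4).
Convergents:
  p_0/q_0 = 24/1
  p_1/q_1 = 25/1
  p_2/q_2 = 224/9
  p_3/q_3 = 249/10
  p_4/q_4 = 12176/489
  p_5/q_5 = 12425/499
  p_6/q_6 = 111576/4481
  p_7/q_7 = 124001/4980
q_6 = 4481 ≤ 4933 < 4980 = q_7, so the answer is 111576/4481.

111576/4481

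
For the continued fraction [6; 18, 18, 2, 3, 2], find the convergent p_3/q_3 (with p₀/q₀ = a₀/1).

4045/668

Using pₖ = aₖpₖ₋₁ + pₖ₋₂, qₖ = aₖqₖ₋₁ + qₖ₋₂ (with p₋₁=1, p₋₂=0, q₋₁=0, q₋₂=1):
  k=0: a=6, p=6, q=1
  k=1: a=18, p=109, q=18
  k=2: a=18, p=1968, q=325
  k=3: a=2, p=4045, q=668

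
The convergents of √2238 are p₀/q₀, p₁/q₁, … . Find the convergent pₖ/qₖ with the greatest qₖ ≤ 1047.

19538/413

√2238 = [47; 3, 3, 1, 30, 1, 3, 3, 94, …] (period length 8).
Convergents:
  p_0/q_0 = 47/1
  p_1/q_1 = 142/3
  p_2/q_2 = 473/10
  p_3/q_3 = 615/13
  p_4/q_4 = 18923/400
  p_5/q_5 = 19538/413
  p_6/q_6 = 77537/1639
q_5 = 413 ≤ 1047 < 1639 = q_6, so the answer is 19538/413.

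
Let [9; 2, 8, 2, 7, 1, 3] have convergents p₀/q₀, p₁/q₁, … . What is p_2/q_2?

Using pₖ = aₖpₖ₋₁ + pₖ₋₂, qₖ = aₖqₖ₋₁ + qₖ₋₂ (with p₋₁=1, p₋₂=0, q₋₁=0, q₋₂=1):
  k=0: a=9, p=9, q=1
  k=1: a=2, p=19, q=2
  k=2: a=8, p=161, q=17

161/17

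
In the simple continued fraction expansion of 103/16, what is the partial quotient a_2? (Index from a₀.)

3

103 = 6·16 + 7   →  a_0 = 6
16 = 2·7 + 2   →  a_1 = 2
7 = 3·2 + 1   →  a_2 = 3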